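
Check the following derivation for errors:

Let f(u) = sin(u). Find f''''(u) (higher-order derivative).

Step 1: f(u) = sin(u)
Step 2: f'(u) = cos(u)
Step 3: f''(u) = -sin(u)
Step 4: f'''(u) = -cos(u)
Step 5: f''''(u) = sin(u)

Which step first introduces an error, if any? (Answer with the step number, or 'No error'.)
No error

All steps in this derivation are correct.
The final answer f''''(u) = sin(u) is valid.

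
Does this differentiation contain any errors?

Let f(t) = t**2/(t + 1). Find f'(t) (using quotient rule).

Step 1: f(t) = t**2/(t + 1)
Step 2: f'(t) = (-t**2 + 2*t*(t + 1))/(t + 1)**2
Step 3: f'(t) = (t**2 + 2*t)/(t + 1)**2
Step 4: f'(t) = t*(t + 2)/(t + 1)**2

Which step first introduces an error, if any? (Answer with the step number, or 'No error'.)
No error

All steps in this derivation are correct.
The final answer f'(t) = t*(t + 2)/(t + 1)**2 is valid.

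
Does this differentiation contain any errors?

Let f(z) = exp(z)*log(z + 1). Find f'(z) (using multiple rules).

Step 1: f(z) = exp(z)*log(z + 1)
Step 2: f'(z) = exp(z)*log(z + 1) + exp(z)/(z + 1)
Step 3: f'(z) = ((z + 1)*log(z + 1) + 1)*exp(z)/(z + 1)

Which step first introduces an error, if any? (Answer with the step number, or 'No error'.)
No error

All steps in this derivation are correct.
The final answer f'(z) = ((z + 1)*log(z + 1) + 1)*exp(z)/(z + 1) is valid.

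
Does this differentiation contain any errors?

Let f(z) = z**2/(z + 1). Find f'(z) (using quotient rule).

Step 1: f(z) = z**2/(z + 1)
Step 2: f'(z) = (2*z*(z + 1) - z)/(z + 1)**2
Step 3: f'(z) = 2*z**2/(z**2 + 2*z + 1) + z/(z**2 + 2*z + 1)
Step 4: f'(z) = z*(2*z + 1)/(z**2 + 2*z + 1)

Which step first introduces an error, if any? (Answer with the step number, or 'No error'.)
Step 2

Step 2 is incorrect due to a wrong exponent.
The step shows: (2*z*(z + 1) - z)/(z + 1)**2
The correct value should be: (-z**2 + 2*z*(z + 1))/(z + 1)**2

Explanation: The exponent 2 on z was incorrectly written as 1: the term (-z**2 + 2*z*(z + 1))/(z + 1)**2 was incorrectly written as (2*z*(z + 1) - z)/(z + 1)**2
The later steps are derived from this incorrect expression, so the error originates in Step 2.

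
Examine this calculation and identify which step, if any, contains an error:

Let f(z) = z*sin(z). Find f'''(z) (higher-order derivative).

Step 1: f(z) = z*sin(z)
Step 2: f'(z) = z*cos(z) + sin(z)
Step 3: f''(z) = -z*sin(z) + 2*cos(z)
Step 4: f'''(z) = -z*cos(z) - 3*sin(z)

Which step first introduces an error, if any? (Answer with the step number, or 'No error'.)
No error

All steps in this derivation are correct.
The final answer f'''(z) = -z*cos(z) - 3*sin(z) is valid.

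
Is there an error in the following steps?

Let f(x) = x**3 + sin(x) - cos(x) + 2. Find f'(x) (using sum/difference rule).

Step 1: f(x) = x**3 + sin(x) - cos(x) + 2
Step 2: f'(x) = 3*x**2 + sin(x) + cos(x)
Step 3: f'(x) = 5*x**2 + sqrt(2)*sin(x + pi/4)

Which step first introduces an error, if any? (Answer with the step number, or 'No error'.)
Step 3

Step 3 is incorrect due to a wrong coefficient.
The step shows: 5*x**2 + sqrt(2)*sin(x + pi/4)
The correct value should be: 3*x**2 + sqrt(2)*sin(x + pi/4)

Explanation: The coefficient 3 was incorrectly written as 5: the term 3*x**2 was incorrectly written as 5*x**2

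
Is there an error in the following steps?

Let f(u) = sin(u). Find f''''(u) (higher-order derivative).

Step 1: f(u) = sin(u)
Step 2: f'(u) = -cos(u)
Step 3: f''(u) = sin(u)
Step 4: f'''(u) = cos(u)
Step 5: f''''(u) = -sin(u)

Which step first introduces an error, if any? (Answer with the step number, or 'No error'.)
Step 2

Step 2 is incorrect due to a sign flip.
The step shows: -cos(u)
The correct value should be: cos(u)

Explanation: The sign of the whole expression was flipped: the term cos(u) was incorrectly written as -cos(u)
The later steps are derived from this incorrect expression, so the error originates in Step 2.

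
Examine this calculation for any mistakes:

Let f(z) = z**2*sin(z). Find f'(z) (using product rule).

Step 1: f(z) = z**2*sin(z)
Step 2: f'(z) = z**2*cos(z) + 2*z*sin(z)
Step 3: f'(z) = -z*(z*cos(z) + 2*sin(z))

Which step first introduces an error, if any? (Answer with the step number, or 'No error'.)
Step 3

Step 3 is incorrect due to a sign flip.
The step shows: -z*(z*cos(z) + 2*sin(z))
The correct value should be: z*(z*cos(z) + 2*sin(z))

Explanation: The sign of the whole expression was flipped: the term z*(z*cos(z) + 2*sin(z)) was incorrectly written as -z*(z*cos(z) + 2*sin(z))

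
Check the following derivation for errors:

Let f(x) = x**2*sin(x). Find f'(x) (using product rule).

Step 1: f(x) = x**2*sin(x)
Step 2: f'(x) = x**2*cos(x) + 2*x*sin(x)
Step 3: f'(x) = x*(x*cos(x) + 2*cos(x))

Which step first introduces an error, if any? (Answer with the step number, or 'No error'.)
Step 3

Step 3 is incorrect due to a wrong trig function.
The step shows: x*(x*cos(x) + 2*cos(x))
The correct value should be: x*(x*cos(x) + 2*sin(x))

Explanation: sin(x) was incorrectly written as cos(x): the term x*(x*cos(x) + 2*sin(x)) was incorrectly written as x*(x*cos(x) + 2*cos(x))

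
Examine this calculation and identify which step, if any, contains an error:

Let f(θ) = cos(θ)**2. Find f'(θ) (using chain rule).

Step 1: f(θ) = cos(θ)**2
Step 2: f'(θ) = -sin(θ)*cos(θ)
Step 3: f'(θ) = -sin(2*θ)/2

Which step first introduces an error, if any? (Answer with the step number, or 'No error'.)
Step 2

Step 2 is incorrect due to a wrong coefficient.
The step shows: -sin(θ)*cos(θ)
The correct value should be: -2*sin(θ)*cos(θ)

Explanation: The coefficient -2 was incorrectly written as -1: the term -2*sin(θ)*cos(θ) was incorrectly written as -sin(θ)*cos(θ)
The later steps are derived from this incorrect expression, so the error originates in Step 2.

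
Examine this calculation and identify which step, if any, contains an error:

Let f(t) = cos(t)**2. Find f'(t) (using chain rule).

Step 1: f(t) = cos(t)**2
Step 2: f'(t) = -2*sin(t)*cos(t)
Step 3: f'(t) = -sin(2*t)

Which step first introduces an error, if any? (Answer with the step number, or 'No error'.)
No error

All steps in this derivation are correct.
The final answer f'(t) = -sin(2*t) is valid.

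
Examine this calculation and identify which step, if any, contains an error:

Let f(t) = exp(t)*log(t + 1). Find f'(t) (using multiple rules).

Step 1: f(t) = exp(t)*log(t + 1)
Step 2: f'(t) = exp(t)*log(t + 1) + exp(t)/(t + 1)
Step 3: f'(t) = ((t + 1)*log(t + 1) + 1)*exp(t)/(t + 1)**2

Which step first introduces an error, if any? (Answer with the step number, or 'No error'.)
Step 3

Step 3 is incorrect due to a wrong exponent.
The step shows: ((t + 1)*log(t + 1) + 1)*exp(t)/(t + 1)**2
The correct value should be: ((t + 1)*log(t + 1) + 1)*exp(t)/(t + 1)

Explanation: The exponent -1 on t + 1 was incorrectly written as -2: the term ((t + 1)*log(t + 1) + 1)*exp(t)/(t + 1) was incorrectly written as ((t + 1)*log(t + 1) + 1)*exp(t)/(t + 1)**2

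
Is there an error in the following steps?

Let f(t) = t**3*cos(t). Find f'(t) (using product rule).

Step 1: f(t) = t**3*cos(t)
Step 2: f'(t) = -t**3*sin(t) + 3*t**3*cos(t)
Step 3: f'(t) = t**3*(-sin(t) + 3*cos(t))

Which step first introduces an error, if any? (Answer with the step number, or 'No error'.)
Step 2

Step 2 is incorrect due to a wrong exponent.
The step shows: -t**3*sin(t) + 3*t**3*cos(t)
The correct value should be: -t**3*sin(t) + 3*t**2*cos(t)

Explanation: The exponent 2 on t was incorrectly written as 3: the term 3*t**2*cos(t) was incorrectly written as 3*t**3*cos(t)
The later steps are derived from this incorrect expression, so the error originates in Step 2.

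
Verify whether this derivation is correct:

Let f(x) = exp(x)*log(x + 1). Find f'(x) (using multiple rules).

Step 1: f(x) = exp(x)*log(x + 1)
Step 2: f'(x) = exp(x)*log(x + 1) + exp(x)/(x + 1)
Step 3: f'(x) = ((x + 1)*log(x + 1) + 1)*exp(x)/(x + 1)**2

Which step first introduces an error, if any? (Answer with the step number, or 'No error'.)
Step 3

Step 3 is incorrect due to a wrong exponent.
The step shows: ((x + 1)*log(x + 1) + 1)*exp(x)/(x + 1)**2
The correct value should be: ((x + 1)*log(x + 1) + 1)*exp(x)/(x + 1)

Explanation: The exponent -1 on x + 1 was incorrectly written as -2: the term ((x + 1)*log(x + 1) + 1)*exp(x)/(x + 1) was incorrectly written as ((x + 1)*log(x + 1) + 1)*exp(x)/(x + 1)**2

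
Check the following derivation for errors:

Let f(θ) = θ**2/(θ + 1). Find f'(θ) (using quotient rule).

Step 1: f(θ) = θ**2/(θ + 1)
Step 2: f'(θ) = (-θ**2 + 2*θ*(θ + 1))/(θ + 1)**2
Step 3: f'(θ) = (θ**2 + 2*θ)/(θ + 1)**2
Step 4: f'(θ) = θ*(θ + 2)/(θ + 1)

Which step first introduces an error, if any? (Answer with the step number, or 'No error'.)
Step 4

Step 4 is incorrect due to a wrong exponent.
The step shows: θ*(θ + 2)/(θ + 1)
The correct value should be: θ*(θ + 2)/(θ + 1)**2

Explanation: The exponent -2 on θ + 1 was incorrectly written as -1: the term θ*(θ + 2)/(θ + 1)**2 was incorrectly written as θ*(θ + 2)/(θ + 1)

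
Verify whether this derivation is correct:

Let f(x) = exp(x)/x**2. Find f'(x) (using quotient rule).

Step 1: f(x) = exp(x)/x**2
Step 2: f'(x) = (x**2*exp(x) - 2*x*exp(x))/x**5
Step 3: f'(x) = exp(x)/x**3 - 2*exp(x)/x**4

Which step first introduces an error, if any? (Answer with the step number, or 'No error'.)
Step 2

Step 2 is incorrect due to a wrong exponent.
The step shows: (x**2*exp(x) - 2*x*exp(x))/x**5
The correct value should be: (x**2*exp(x) - 2*x*exp(x))/x**4

Explanation: The exponent -4 on x was incorrectly written as -5: the term (x**2*exp(x) - 2*x*exp(x))/x**4 was incorrectly written as (x**2*exp(x) - 2*x*exp(x))/x**5
The later steps are derived from this incorrect expression, so the error originates in Step 2.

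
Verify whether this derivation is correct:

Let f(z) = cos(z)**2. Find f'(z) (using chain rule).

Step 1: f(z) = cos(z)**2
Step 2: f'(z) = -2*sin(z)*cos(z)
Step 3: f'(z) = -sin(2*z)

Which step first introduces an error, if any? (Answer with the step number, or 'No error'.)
No error

All steps in this derivation are correct.
The final answer f'(z) = -sin(2*z) is valid.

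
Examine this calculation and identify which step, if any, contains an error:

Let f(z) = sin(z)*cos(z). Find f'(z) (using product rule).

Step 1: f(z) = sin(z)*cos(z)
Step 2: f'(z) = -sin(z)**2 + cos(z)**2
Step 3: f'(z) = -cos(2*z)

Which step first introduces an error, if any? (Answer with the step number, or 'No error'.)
Step 3

Step 3 is incorrect due to a sign flip.
The step shows: -cos(2*z)
The correct value should be: cos(2*z)

Explanation: The sign of the whole expression was flipped: the term cos(2*z) was incorrectly written as -cos(2*z)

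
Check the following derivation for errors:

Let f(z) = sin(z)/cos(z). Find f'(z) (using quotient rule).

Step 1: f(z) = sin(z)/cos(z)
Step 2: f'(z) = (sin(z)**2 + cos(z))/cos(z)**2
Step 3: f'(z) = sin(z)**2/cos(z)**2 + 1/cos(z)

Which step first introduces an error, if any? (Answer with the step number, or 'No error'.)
Step 2

Step 2 is incorrect due to a wrong exponent.
The step shows: (sin(z)**2 + cos(z))/cos(z)**2
The correct value should be: (sin(z)**2 + cos(z)**2)/cos(z)**2

Explanation: The exponent 2 on cos(z) was incorrectly written as 1: the term (sin(z)**2 + cos(z)**2)/cos(z)**2 was incorrectly written as (sin(z)**2 + cos(z))/cos(z)**2
The later steps are derived from this incorrect expression, so the error originates in Step 2.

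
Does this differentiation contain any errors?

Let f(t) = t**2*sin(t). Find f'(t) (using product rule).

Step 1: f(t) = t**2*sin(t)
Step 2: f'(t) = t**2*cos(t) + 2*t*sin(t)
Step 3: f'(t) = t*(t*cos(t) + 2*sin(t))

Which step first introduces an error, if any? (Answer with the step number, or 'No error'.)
No error

All steps in this derivation are correct.
The final answer f'(t) = t*(t*cos(t) + 2*sin(t)) is valid.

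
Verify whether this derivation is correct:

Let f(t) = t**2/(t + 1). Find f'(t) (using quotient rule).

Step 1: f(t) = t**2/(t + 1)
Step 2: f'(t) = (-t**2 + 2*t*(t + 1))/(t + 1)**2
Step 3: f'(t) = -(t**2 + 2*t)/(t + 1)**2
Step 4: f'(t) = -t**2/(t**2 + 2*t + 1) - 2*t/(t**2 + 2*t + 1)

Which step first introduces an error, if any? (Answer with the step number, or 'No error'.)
Step 3

Step 3 is incorrect due to a sign flip.
The step shows: -(t**2 + 2*t)/(t + 1)**2
The correct value should be: (t**2 + 2*t)/(t + 1)**2

Explanation: The sign of the whole expression was flipped: the term (t**2 + 2*t)/(t + 1)**2 was incorrectly written as -(t**2 + 2*t)/(t + 1)**2
The later steps are derived from this incorrect expression, so the error originates in Step 3.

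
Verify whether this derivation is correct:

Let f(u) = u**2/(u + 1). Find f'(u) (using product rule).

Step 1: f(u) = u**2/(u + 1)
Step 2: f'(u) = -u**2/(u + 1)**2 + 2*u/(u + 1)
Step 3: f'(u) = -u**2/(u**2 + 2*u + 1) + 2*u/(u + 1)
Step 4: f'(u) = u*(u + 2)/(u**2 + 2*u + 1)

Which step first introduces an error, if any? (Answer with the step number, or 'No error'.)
No error

All steps in this derivation are correct.
The final answer f'(u) = u*(u + 2)/(u**2 + 2*u + 1) is valid.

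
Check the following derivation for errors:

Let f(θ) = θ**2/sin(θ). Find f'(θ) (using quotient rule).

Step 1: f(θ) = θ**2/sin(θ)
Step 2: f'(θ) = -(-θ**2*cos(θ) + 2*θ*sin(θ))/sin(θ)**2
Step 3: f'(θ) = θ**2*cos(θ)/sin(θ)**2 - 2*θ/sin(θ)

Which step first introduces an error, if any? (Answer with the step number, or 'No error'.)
Step 2

Step 2 is incorrect due to a sign flip.
The step shows: -(-θ**2*cos(θ) + 2*θ*sin(θ))/sin(θ)**2
The correct value should be: (-θ**2*cos(θ) + 2*θ*sin(θ))/sin(θ)**2

Explanation: The sign of the whole expression was flipped: the term (-θ**2*cos(θ) + 2*θ*sin(θ))/sin(θ)**2 was incorrectly written as -(-θ**2*cos(θ) + 2*θ*sin(θ))/sin(θ)**2
The later steps are derived from this incorrect expression, so the error originates in Step 2.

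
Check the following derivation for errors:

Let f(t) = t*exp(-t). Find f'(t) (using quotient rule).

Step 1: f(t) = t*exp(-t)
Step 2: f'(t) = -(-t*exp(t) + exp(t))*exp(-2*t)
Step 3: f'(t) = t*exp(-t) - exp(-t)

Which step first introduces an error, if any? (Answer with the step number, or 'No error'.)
Step 2

Step 2 is incorrect due to a sign flip.
The step shows: -(-t*exp(t) + exp(t))*exp(-2*t)
The correct value should be: (-t*exp(t) + exp(t))*exp(-2*t)

Explanation: The sign of the whole expression was flipped: the term (-t*exp(t) + exp(t))*exp(-2*t) was incorrectly written as -(-t*exp(t) + exp(t))*exp(-2*t)
The later steps are derived from this incorrect expression, so the error originates in Step 2.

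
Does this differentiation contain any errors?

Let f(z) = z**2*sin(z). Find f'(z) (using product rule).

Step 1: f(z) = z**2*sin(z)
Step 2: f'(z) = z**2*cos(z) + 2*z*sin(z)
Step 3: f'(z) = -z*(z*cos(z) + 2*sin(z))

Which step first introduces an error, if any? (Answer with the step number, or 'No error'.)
Step 3

Step 3 is incorrect due to a sign flip.
The step shows: -z*(z*cos(z) + 2*sin(z))
The correct value should be: z*(z*cos(z) + 2*sin(z))

Explanation: The sign of the whole expression was flipped: the term z*(z*cos(z) + 2*sin(z)) was incorrectly written as -z*(z*cos(z) + 2*sin(z))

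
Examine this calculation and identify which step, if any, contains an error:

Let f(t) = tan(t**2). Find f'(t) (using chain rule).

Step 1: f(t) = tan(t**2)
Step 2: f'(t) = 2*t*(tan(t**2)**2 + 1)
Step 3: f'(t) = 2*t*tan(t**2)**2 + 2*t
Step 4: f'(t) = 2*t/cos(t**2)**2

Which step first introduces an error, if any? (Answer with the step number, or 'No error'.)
No error

All steps in this derivation are correct.
The final answer f'(t) = 2*t/cos(t**2)**2 is valid.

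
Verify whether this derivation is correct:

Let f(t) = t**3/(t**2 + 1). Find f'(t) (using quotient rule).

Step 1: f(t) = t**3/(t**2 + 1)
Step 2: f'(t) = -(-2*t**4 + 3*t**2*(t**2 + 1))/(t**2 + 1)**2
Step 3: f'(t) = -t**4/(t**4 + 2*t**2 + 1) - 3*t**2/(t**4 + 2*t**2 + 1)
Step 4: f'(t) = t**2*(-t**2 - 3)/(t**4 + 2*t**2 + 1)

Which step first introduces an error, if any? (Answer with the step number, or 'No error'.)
Step 2

Step 2 is incorrect due to a sign flip.
The step shows: -(-2*t**4 + 3*t**2*(t**2 + 1))/(t**2 + 1)**2
The correct value should be: (-2*t**4 + 3*t**2*(t**2 + 1))/(t**2 + 1)**2

Explanation: The sign of the whole expression was flipped: the term (-2*t**4 + 3*t**2*(t**2 + 1))/(t**2 + 1)**2 was incorrectly written as -(-2*t**4 + 3*t**2*(t**2 + 1))/(t**2 + 1)**2
The later steps are derived from this incorrect expression, so the error originates in Step 2.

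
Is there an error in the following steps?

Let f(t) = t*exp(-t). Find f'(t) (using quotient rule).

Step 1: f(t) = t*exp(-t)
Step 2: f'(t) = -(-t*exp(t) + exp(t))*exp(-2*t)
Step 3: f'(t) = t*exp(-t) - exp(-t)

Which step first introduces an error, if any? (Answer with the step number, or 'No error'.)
Step 2

Step 2 is incorrect due to a sign flip.
The step shows: -(-t*exp(t) + exp(t))*exp(-2*t)
The correct value should be: (-t*exp(t) + exp(t))*exp(-2*t)

Explanation: The sign of the whole expression was flipped: the term (-t*exp(t) + exp(t))*exp(-2*t) was incorrectly written as -(-t*exp(t) + exp(t))*exp(-2*t)
The later steps are derived from this incorrect expression, so the error originates in Step 2.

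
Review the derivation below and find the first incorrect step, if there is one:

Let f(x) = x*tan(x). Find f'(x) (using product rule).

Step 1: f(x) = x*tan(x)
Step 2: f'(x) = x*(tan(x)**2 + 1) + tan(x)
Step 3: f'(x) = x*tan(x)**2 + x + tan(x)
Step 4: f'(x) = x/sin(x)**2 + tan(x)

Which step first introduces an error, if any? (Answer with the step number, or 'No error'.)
Step 4

Step 4 is incorrect due to a wrong trig function.
The step shows: x/sin(x)**2 + tan(x)
The correct value should be: x/cos(x)**2 + tan(x)

Explanation: cos(x) was incorrectly written as sin(x): the term x/cos(x)**2 was incorrectly written as x/sin(x)**2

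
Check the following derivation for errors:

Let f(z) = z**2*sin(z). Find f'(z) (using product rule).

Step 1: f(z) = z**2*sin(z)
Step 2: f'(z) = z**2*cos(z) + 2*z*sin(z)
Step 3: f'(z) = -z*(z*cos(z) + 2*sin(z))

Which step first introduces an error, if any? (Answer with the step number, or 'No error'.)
Step 3

Step 3 is incorrect due to a sign flip.
The step shows: -z*(z*cos(z) + 2*sin(z))
The correct value should be: z*(z*cos(z) + 2*sin(z))

Explanation: The sign of the whole expression was flipped: the term z*(z*cos(z) + 2*sin(z)) was incorrectly written as -z*(z*cos(z) + 2*sin(z))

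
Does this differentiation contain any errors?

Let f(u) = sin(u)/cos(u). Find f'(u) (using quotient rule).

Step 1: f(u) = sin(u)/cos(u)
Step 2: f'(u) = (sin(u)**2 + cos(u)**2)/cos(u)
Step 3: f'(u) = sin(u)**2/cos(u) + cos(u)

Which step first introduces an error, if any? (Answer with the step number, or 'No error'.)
Step 2

Step 2 is incorrect due to a wrong exponent.
The step shows: (sin(u)**2 + cos(u)**2)/cos(u)
The correct value should be: (sin(u)**2 + cos(u)**2)/cos(u)**2

Explanation: The exponent -2 on cos(u) was incorrectly written as -1: the term (sin(u)**2 + cos(u)**2)/cos(u)**2 was incorrectly written as (sin(u)**2 + cos(u)**2)/cos(u)
The later steps are derived from this incorrect expression, so the error originates in Step 2.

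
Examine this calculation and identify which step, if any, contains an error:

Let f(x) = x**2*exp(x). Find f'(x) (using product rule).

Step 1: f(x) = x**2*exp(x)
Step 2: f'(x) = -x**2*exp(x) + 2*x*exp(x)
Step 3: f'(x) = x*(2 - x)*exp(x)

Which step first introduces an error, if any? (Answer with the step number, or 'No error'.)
Step 2

Step 2 is incorrect due to a sign flip.
The step shows: -x**2*exp(x) + 2*x*exp(x)
The correct value should be: x**2*exp(x) + 2*x*exp(x)

Explanation: The sign of one term was flipped: the term x**2*exp(x) was incorrectly written as -x**2*exp(x)
The later steps are derived from this incorrect expression, so the error originates in Step 2.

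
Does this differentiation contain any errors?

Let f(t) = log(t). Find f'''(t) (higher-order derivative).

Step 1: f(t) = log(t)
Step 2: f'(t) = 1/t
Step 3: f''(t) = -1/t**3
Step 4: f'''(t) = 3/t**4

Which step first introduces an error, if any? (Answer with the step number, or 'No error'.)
Step 3

Step 3 is incorrect due to a wrong exponent.
The step shows: -1/t**3
The correct value should be: -1/t**2

Explanation: The exponent -2 on t was incorrectly written as -3: the term -1/t**2 was incorrectly written as -1/t**3
The later steps are derived from this incorrect expression, so the error originates in Step 3.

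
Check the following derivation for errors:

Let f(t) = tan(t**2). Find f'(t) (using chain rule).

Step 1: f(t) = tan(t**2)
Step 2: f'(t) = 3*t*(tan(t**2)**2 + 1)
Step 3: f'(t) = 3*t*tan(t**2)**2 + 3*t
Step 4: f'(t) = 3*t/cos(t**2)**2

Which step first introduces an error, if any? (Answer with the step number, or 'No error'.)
Step 2

Step 2 is incorrect due to a wrong coefficient.
The step shows: 3*t*(tan(t**2)**2 + 1)
The correct value should be: 2*t*(tan(t**2)**2 + 1)

Explanation: The coefficient 2 was incorrectly written as 3: the term 2*t*(tan(t**2)**2 + 1) was incorrectly written as 3*t*(tan(t**2)**2 + 1)
The later steps are derived from this incorrect expression, so the error originates in Step 2.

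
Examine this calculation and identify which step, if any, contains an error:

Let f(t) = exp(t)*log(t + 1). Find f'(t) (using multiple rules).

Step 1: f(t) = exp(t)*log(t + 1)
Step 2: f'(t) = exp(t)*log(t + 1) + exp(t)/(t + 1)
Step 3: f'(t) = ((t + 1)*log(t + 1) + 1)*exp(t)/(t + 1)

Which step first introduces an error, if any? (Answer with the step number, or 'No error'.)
No error

All steps in this derivation are correct.
The final answer f'(t) = ((t + 1)*log(t + 1) + 1)*exp(t)/(t + 1) is valid.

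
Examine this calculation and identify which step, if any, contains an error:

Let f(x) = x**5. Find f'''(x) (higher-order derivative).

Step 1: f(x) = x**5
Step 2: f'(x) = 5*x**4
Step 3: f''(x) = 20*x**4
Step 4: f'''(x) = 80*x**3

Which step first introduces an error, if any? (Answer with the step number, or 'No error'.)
Step 3

Step 3 is incorrect due to a wrong exponent.
The step shows: 20*x**4
The correct value should be: 20*x**3

Explanation: The exponent 3 on x was incorrectly written as 4: the term 20*x**3 was incorrectly written as 20*x**4
The later steps are derived from this incorrect expression, so the error originates in Step 3.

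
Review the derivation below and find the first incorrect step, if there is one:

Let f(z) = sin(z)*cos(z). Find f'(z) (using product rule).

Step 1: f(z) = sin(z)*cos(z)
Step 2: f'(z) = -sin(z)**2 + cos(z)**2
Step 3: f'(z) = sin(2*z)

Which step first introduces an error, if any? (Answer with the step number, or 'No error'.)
Step 3

Step 3 is incorrect due to a wrong trig function.
The step shows: sin(2*z)
The correct value should be: cos(2*z)

Explanation: cos(2*z) was incorrectly written as sin(2*z): the term cos(2*z) was incorrectly written as sin(2*z)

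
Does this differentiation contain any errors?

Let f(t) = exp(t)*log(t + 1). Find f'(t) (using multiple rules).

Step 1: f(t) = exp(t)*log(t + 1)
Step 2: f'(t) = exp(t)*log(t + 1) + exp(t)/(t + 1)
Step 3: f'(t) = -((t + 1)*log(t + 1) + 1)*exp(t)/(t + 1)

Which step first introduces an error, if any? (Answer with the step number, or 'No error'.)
Step 3

Step 3 is incorrect due to a sign flip.
The step shows: -((t + 1)*log(t + 1) + 1)*exp(t)/(t + 1)
The correct value should be: ((t + 1)*log(t + 1) + 1)*exp(t)/(t + 1)

Explanation: The sign of the whole expression was flipped: the term ((t + 1)*log(t + 1) + 1)*exp(t)/(t + 1) was incorrectly written as -((t + 1)*log(t + 1) + 1)*exp(t)/(t + 1)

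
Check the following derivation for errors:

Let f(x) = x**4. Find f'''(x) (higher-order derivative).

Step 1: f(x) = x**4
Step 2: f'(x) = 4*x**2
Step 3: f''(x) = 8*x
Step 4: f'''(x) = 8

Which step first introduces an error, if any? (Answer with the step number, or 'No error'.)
Step 2

Step 2 is incorrect due to a wrong exponent.
The step shows: 4*x**2
The correct value should be: 4*x**3

Explanation: The exponent 3 on x was incorrectly written as 2: the term 4*x**3 was incorrectly written as 4*x**2
The later steps are derived from this incorrect expression, so the error originates in Step 2.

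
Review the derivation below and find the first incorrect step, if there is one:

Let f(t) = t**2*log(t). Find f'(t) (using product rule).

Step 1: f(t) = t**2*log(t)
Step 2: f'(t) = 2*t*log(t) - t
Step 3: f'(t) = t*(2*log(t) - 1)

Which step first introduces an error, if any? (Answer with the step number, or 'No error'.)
Step 2

Step 2 is incorrect due to a sign flip.
The step shows: 2*t*log(t) - t
The correct value should be: 2*t*log(t) + t

Explanation: The sign of one term was flipped: the term t was incorrectly written as -t
The later steps are derived from this incorrect expression, so the error originates in Step 2.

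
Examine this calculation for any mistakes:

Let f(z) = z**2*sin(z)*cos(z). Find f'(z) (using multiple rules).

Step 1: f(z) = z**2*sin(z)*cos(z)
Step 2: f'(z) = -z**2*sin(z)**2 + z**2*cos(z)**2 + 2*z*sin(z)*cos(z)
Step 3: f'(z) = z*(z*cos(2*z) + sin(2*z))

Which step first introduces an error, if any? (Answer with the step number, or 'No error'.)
No error

All steps in this derivation are correct.
The final answer f'(z) = z*(z*cos(2*z) + sin(2*z)) is valid.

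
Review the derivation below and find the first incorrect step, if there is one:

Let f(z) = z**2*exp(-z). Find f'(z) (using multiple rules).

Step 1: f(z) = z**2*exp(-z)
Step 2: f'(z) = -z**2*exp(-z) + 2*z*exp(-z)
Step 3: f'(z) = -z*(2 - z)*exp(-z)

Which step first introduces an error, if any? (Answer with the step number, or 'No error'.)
Step 3

Step 3 is incorrect due to a sign flip.
The step shows: -z*(2 - z)*exp(-z)
The correct value should be: z*(2 - z)*exp(-z)

Explanation: The sign of the whole expression was flipped: the term z*(2 - z)*exp(-z) was incorrectly written as -z*(2 - z)*exp(-z)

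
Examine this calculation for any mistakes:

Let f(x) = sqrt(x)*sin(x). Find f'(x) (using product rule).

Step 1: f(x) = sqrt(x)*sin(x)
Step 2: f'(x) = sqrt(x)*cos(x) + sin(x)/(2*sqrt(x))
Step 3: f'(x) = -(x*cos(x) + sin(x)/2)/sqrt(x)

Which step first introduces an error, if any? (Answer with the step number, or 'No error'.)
Step 3

Step 3 is incorrect due to a sign flip.
The step shows: -(x*cos(x) + sin(x)/2)/sqrt(x)
The correct value should be: (x*cos(x) + sin(x)/2)/sqrt(x)

Explanation: The sign of the whole expression was flipped: the term (x*cos(x) + sin(x)/2)/sqrt(x) was incorrectly written as -(x*cos(x) + sin(x)/2)/sqrt(x)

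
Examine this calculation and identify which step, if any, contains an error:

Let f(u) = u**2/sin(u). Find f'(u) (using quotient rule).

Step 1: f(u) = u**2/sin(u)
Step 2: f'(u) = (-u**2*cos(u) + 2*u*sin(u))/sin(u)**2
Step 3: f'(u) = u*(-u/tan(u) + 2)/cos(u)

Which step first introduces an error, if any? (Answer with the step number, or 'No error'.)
Step 3

Step 3 is incorrect due to a wrong trig function.
The step shows: u*(-u/tan(u) + 2)/cos(u)
The correct value should be: u*(-u/tan(u) + 2)/sin(u)

Explanation: sin(u) was incorrectly written as cos(u): the term u*(-u/tan(u) + 2)/sin(u) was incorrectly written as u*(-u/tan(u) + 2)/cos(u)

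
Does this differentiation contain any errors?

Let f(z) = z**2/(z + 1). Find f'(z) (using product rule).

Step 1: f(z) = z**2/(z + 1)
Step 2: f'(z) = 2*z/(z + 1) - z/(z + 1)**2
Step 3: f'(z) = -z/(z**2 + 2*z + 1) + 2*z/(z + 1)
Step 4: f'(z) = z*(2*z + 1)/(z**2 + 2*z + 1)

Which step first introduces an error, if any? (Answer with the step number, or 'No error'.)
Step 2

Step 2 is incorrect due to a wrong exponent.
The step shows: 2*z/(z + 1) - z/(z + 1)**2
The correct value should be: -z**2/(z + 1)**2 + 2*z/(z + 1)

Explanation: The exponent 2 on z was incorrectly written as 1: the term -z**2/(z + 1)**2 was incorrectly written as -z/(z + 1)**2
The later steps are derived from this incorrect expression, so the error originates in Step 2.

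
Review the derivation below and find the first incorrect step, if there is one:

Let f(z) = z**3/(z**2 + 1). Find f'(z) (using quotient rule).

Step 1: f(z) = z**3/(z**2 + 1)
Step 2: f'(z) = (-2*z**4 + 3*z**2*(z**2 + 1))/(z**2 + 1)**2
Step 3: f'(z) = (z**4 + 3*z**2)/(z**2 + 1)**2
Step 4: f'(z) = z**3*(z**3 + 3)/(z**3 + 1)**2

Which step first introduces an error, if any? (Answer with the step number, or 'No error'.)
Step 4

Step 4 is incorrect due to a wrong exponent.
The step shows: z**3*(z**3 + 3)/(z**3 + 1)**2
The correct value should be: z**2*(z**2 + 3)/(z**2 + 1)**2

Explanation: The exponent 2 on z was incorrectly written as 3: the term z**2*(z**2 + 3)/(z**2 + 1)**2 was incorrectly written as z**3*(z**3 + 3)/(z**3 + 1)**2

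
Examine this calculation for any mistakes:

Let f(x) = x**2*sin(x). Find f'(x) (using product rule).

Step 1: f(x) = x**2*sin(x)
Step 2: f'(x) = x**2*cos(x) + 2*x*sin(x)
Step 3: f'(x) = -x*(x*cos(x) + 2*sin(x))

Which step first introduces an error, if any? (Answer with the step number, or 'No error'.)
Step 3

Step 3 is incorrect due to a sign flip.
The step shows: -x*(x*cos(x) + 2*sin(x))
The correct value should be: x*(x*cos(x) + 2*sin(x))

Explanation: The sign of the whole expression was flipped: the term x*(x*cos(x) + 2*sin(x)) was incorrectly written as -x*(x*cos(x) + 2*sin(x))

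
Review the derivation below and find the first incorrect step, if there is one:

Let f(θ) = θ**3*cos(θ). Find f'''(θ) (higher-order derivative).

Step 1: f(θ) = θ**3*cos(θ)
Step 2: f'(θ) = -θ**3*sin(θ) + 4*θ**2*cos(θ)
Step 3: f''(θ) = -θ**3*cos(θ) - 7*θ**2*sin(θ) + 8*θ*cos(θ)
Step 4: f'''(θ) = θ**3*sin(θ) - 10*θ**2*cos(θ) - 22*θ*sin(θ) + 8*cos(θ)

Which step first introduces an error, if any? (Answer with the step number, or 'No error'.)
Step 2

Step 2 is incorrect due to a wrong coefficient.
The step shows: -θ**3*sin(θ) + 4*θ**2*cos(θ)
The correct value should be: -θ**3*sin(θ) + 3*θ**2*cos(θ)

Explanation: The coefficient 3 was incorrectly written as 4: the term 3*θ**2*cos(θ) was incorrectly written as 4*θ**2*cos(θ)
The later steps are derived from this incorrect expression, so the error originates in Step 2.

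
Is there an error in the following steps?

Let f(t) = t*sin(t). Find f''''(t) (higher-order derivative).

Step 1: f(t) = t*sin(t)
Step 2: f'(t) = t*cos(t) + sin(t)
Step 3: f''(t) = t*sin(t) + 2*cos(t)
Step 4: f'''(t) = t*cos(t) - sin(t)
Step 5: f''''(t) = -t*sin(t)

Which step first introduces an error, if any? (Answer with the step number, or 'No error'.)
Step 3

Step 3 is incorrect due to a sign flip.
The step shows: t*sin(t) + 2*cos(t)
The correct value should be: -t*sin(t) + 2*cos(t)

Explanation: The sign of one term was flipped: the term -t*sin(t) was incorrectly written as t*sin(t)
The later steps are derived from this incorrect expression, so the error originates in Step 3.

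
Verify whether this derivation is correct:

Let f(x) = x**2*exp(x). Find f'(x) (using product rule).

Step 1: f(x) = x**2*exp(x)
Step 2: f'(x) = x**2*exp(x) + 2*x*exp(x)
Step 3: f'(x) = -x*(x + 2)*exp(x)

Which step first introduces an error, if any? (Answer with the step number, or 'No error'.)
Step 3

Step 3 is incorrect due to a sign flip.
The step shows: -x*(x + 2)*exp(x)
The correct value should be: x*(x + 2)*exp(x)

Explanation: The sign of the whole expression was flipped: the term x*(x + 2)*exp(x) was incorrectly written as -x*(x + 2)*exp(x)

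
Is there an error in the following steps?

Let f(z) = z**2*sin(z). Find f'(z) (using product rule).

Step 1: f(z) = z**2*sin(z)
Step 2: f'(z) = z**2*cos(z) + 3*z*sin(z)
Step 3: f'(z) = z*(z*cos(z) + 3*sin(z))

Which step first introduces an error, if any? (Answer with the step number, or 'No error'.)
Step 2

Step 2 is incorrect due to a wrong coefficient.
The step shows: z**2*cos(z) + 3*z*sin(z)
The correct value should be: z**2*cos(z) + 2*z*sin(z)

Explanation: The coefficient 2 was incorrectly written as 3: the term 2*z*sin(z) was incorrectly written as 3*z*sin(z)
The later steps are derived from this incorrect expression, so the error originates in Step 2.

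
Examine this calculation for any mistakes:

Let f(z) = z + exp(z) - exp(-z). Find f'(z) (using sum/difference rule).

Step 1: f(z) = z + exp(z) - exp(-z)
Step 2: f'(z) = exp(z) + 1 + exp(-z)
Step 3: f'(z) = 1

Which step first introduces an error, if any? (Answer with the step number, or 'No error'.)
Step 3

Step 3 is incorrect due to a dropped term.
The step shows: 1
The correct value should be: 2*cosh(z) + 1

Explanation: A term was dropped: the term 2*cosh(z) was incorrectly omitted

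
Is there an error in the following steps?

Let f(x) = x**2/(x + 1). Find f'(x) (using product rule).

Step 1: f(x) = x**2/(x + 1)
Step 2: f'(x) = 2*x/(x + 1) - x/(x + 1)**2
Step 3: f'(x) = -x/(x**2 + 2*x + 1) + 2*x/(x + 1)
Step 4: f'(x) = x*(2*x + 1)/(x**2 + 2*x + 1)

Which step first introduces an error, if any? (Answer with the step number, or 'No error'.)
Step 2

Step 2 is incorrect due to a wrong exponent.
The step shows: 2*x/(x + 1) - x/(x + 1)**2
The correct value should be: -x**2/(x + 1)**2 + 2*x/(x + 1)

Explanation: The exponent 2 on x was incorrectly written as 1: the term -x**2/(x + 1)**2 was incorrectly written as -x/(x + 1)**2
The later steps are derived from this incorrect expression, so the error originates in Step 2.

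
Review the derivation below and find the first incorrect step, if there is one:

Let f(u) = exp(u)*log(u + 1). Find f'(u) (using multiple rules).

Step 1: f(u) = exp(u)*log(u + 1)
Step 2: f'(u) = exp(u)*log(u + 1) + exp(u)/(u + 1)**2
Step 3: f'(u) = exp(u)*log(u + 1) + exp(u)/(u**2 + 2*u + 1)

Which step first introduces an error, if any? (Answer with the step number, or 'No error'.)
Step 2

Step 2 is incorrect due to a wrong exponent.
The step shows: exp(u)*log(u + 1) + exp(u)/(u + 1)**2
The correct value should be: exp(u)*log(u + 1) + exp(u)/(u + 1)

Explanation: The exponent -1 on u + 1 was incorrectly written as -2: the term exp(u)/(u + 1) was incorrectly written as exp(u)/(u + 1)**2
The later steps are derived from this incorrect expression, so the error originates in Step 2.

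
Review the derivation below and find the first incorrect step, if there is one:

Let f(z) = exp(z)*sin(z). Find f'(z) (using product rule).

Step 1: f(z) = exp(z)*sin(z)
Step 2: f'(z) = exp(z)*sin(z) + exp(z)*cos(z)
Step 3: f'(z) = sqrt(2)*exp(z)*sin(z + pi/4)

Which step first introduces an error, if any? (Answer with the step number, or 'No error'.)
No error

All steps in this derivation are correct.
The final answer f'(z) = sqrt(2)*exp(z)*sin(z + pi/4) is valid.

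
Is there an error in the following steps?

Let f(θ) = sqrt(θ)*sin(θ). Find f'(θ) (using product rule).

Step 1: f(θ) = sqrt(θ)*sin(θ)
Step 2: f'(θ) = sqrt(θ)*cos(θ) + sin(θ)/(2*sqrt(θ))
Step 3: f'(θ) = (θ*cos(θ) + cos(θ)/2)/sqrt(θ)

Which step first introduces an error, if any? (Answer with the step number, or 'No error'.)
Step 3

Step 3 is incorrect due to a wrong trig function.
The step shows: (θ*cos(θ) + cos(θ)/2)/sqrt(θ)
The correct value should be: (θ*cos(θ) + sin(θ)/2)/sqrt(θ)

Explanation: sin(θ) was incorrectly written as cos(θ): the term (θ*cos(θ) + sin(θ)/2)/sqrt(θ) was incorrectly written as (θ*cos(θ) + cos(θ)/2)/sqrt(θ)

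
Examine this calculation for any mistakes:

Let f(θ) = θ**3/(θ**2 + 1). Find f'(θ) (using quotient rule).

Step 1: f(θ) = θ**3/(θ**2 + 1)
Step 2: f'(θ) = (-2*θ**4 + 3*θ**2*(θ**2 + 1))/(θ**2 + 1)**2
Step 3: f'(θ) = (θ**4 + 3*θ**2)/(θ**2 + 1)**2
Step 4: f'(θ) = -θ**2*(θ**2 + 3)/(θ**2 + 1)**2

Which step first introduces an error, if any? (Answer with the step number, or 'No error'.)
Step 4

Step 4 is incorrect due to a sign flip.
The step shows: -θ**2*(θ**2 + 3)/(θ**2 + 1)**2
The correct value should be: θ**2*(θ**2 + 3)/(θ**2 + 1)**2

Explanation: The sign of the whole expression was flipped: the term θ**2*(θ**2 + 3)/(θ**2 + 1)**2 was incorrectly written as -θ**2*(θ**2 + 3)/(θ**2 + 1)**2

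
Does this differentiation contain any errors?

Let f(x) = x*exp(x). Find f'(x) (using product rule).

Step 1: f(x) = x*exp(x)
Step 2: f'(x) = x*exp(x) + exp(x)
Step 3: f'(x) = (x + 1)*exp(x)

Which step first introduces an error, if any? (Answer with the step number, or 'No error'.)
No error

All steps in this derivation are correct.
The final answer f'(x) = (x + 1)*exp(x) is valid.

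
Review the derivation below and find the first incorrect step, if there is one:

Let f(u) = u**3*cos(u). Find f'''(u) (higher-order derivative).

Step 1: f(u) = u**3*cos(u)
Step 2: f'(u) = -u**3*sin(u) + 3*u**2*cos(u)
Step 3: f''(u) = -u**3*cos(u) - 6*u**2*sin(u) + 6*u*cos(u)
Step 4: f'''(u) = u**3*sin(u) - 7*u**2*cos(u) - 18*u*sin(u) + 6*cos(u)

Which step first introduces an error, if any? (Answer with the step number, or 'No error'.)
Step 4

Step 4 is incorrect due to a wrong coefficient.
The step shows: u**3*sin(u) - 7*u**2*cos(u) - 18*u*sin(u) + 6*cos(u)
The correct value should be: u**3*sin(u) - 9*u**2*cos(u) - 18*u*sin(u) + 6*cos(u)

Explanation: The coefficient -9 was incorrectly written as -7: the term -9*u**2*cos(u) was incorrectly written as -7*u**2*cos(u)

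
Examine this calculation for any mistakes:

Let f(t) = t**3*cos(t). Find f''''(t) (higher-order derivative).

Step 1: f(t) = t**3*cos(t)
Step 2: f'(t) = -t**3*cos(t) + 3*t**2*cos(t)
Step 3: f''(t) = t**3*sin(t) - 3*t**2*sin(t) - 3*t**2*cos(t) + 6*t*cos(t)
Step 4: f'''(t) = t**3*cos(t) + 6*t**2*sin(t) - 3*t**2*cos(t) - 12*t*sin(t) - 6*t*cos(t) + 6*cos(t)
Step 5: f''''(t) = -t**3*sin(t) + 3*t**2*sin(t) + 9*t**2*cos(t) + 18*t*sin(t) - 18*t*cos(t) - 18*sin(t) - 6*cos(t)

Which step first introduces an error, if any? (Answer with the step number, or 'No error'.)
Step 2

Step 2 is incorrect due to a wrong trig function.
The step shows: -t**3*cos(t) + 3*t**2*cos(t)
The correct value should be: -t**3*sin(t) + 3*t**2*cos(t)

Explanation: sin(t) was incorrectly written as cos(t): the term -t**3*sin(t) was incorrectly written as -t**3*cos(t)
The later steps are derived from this incorrect expression, so the error originates in Step 2.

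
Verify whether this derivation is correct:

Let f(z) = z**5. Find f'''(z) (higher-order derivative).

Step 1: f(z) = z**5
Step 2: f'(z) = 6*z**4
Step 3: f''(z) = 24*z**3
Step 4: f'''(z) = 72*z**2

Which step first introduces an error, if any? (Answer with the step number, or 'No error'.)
Step 2

Step 2 is incorrect due to a wrong coefficient.
The step shows: 6*z**4
The correct value should be: 5*z**4

Explanation: The coefficient 5 was incorrectly written as 6: the term 5*z**4 was incorrectly written as 6*z**4
The later steps are derived from this incorrect expression, so the error originates in Step 2.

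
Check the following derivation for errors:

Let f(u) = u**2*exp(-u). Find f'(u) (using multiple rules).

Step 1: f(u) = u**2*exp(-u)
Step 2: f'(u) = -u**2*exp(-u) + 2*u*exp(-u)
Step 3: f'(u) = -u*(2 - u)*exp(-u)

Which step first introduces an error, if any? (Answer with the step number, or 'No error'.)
Step 3

Step 3 is incorrect due to a sign flip.
The step shows: -u*(2 - u)*exp(-u)
The correct value should be: u*(2 - u)*exp(-u)

Explanation: The sign of the whole expression was flipped: the term u*(2 - u)*exp(-u) was incorrectly written as -u*(2 - u)*exp(-u)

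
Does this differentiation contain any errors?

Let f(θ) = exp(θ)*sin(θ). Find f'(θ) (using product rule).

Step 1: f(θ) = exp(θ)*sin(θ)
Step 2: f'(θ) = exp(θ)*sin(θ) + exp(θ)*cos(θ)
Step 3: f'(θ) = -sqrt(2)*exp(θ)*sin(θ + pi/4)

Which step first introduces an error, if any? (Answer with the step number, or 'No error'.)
Step 3

Step 3 is incorrect due to a sign flip.
The step shows: -sqrt(2)*exp(θ)*sin(θ + pi/4)
The correct value should be: sqrt(2)*exp(θ)*sin(θ + pi/4)

Explanation: The sign of the whole expression was flipped: the term sqrt(2)*exp(θ)*sin(θ + pi/4) was incorrectly written as -sqrt(2)*exp(θ)*sin(θ + pi/4)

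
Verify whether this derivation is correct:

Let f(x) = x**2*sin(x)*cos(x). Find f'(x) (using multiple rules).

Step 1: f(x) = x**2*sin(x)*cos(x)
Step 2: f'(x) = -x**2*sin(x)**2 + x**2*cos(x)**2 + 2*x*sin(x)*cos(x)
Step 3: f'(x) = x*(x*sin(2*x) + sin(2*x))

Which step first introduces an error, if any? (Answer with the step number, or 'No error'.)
Step 3

Step 3 is incorrect due to a wrong trig function.
The step shows: x*(x*sin(2*x) + sin(2*x))
The correct value should be: x*(x*cos(2*x) + sin(2*x))

Explanation: cos(2*x) was incorrectly written as sin(2*x): the term x*(x*cos(2*x) + sin(2*x)) was incorrectly written as x*(x*sin(2*x) + sin(2*x))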